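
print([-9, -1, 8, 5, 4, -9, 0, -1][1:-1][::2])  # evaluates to [-1, 5, -9]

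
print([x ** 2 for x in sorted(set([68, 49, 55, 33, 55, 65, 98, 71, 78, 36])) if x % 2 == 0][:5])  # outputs [1296, 4624, 6084, 9604]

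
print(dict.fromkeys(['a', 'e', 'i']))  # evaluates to {'a': None, 'e': None, 'i': None}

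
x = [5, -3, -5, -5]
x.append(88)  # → [5, -3, -5, -5, 88]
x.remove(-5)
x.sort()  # [-5, -3, 5, 88]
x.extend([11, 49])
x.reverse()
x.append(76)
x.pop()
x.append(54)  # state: [49, 11, 88, 5, -3, -5, 54]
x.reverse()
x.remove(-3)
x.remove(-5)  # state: [54, 5, 88, 11, 49]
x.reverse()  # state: [49, 11, 88, 5, 54]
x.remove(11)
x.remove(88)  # [49, 5, 54]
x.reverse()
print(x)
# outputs [54, 5, 49]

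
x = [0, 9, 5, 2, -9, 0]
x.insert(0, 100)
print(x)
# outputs [100, 0, 9, 5, 2, -9, 0]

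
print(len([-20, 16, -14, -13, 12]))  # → 5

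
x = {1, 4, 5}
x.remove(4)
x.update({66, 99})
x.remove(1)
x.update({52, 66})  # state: {5, 52, 66, 99}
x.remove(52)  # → {5, 66, 99}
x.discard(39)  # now {5, 66, 99}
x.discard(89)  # {5, 66, 99}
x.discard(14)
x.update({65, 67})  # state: {5, 65, 66, 67, 99}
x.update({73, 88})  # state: {5, 65, 66, 67, 73, 88, 99}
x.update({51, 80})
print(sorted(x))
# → [5, 51, 65, 66, 67, 73, 80, 88, 99]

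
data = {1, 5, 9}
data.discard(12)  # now {1, 5, 9}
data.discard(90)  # {1, 5, 9}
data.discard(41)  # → {1, 5, 9}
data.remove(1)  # {5, 9}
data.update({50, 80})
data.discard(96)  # {5, 9, 50, 80}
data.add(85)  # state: {5, 9, 50, 80, 85}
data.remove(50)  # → {5, 9, 80, 85}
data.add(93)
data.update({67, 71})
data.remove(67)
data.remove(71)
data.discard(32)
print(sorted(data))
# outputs [5, 9, 80, 85, 93]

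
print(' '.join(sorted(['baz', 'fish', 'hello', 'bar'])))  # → bar baz fish hello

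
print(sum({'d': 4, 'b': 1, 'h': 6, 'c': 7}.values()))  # 18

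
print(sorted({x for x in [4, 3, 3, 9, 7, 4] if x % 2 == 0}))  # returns [4]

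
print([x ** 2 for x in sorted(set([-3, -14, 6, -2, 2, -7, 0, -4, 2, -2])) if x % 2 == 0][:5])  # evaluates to [196, 16, 4, 0, 4]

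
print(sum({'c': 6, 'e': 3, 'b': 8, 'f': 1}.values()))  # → 18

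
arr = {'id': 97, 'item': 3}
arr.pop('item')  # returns 3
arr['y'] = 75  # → {'id': 97, 'y': 75}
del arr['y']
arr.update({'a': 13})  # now {'id': 97, 'a': 13}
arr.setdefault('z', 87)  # 87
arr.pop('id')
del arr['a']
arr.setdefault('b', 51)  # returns 51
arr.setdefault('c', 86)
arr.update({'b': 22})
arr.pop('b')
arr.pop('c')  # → 86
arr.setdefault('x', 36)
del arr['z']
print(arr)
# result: {'x': 36}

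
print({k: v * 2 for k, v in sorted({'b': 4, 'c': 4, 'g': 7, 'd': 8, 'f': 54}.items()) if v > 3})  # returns {'b': 8, 'c': 8, 'd': 16, 'f': 108, 'g': 14}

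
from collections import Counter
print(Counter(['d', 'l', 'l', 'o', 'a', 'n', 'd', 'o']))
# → Counter({'d': 2, 'l': 2, 'o': 2, 'a': 1, 'n': 1})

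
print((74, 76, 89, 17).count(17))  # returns 1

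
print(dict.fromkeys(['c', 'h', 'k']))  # {'c': None, 'h': None, 'k': None}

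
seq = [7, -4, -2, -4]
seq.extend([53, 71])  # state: [7, -4, -2, -4, 53, 71]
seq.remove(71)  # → [7, -4, -2, -4, 53]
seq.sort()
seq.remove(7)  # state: [-4, -4, -2, 53]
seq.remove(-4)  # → [-4, -2, 53]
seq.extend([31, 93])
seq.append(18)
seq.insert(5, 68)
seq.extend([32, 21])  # [-4, -2, 53, 31, 93, 68, 18, 32, 21]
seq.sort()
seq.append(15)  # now [-4, -2, 18, 21, 31, 32, 53, 68, 93, 15]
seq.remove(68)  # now [-4, -2, 18, 21, 31, 32, 53, 93, 15]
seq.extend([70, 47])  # [-4, -2, 18, 21, 31, 32, 53, 93, 15, 70, 47]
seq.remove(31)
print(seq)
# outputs [-4, -2, 18, 21, 32, 53, 93, 15, 70, 47]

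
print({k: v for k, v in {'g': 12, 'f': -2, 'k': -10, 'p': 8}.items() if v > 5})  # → {'g': 12, 'p': 8}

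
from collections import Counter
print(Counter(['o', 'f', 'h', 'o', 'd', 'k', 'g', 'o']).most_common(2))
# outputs [('o', 3), ('f', 1)]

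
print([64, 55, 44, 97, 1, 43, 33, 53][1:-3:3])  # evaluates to [55, 1]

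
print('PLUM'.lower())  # plum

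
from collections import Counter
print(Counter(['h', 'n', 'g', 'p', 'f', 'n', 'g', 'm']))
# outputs Counter({'n': 2, 'g': 2, 'h': 1, 'p': 1, 'f': 1, 'm': 1})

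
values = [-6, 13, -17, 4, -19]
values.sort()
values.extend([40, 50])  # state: [-19, -17, -6, 4, 13, 40, 50]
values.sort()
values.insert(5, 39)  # [-19, -17, -6, 4, 13, 39, 40, 50]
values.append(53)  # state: [-19, -17, -6, 4, 13, 39, 40, 50, 53]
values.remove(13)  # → [-19, -17, -6, 4, 39, 40, 50, 53]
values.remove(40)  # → [-19, -17, -6, 4, 39, 50, 53]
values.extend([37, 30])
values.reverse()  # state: [30, 37, 53, 50, 39, 4, -6, -17, -19]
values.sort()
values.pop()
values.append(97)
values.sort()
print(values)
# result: [-19, -17, -6, 4, 30, 37, 39, 50, 97]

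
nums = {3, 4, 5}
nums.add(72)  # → {3, 4, 5, 72}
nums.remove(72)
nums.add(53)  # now {3, 4, 5, 53}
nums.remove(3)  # {4, 5, 53}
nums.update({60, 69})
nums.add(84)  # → {4, 5, 53, 60, 69, 84}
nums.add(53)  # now {4, 5, 53, 60, 69, 84}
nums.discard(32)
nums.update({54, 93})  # {4, 5, 53, 54, 60, 69, 84, 93}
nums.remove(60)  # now {4, 5, 53, 54, 69, 84, 93}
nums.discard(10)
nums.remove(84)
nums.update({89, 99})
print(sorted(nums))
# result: [4, 5, 53, 54, 69, 89, 93, 99]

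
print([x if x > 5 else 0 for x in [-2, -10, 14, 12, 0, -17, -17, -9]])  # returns [0, 0, 14, 12, 0, 0, 0, 0]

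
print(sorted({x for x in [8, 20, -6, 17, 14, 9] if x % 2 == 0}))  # [-6, 8, 14, 20]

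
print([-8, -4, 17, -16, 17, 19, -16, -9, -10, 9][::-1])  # [9, -10, -9, -16, 19, 17, -16, 17, -4, -8]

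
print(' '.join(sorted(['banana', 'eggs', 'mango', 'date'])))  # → banana date eggs mango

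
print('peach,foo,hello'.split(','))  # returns ['peach', 'foo', 'hello']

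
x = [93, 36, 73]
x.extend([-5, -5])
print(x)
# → [93, 36, 73, -5, -5]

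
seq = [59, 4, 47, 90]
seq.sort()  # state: [4, 47, 59, 90]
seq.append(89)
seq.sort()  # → [4, 47, 59, 89, 90]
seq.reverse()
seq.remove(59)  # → [90, 89, 47, 4]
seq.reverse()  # [4, 47, 89, 90]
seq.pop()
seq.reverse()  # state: [89, 47, 4]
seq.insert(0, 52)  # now [52, 89, 47, 4]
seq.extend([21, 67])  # [52, 89, 47, 4, 21, 67]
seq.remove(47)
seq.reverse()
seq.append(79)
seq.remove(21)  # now [67, 4, 89, 52, 79]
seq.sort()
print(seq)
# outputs [4, 52, 67, 79, 89]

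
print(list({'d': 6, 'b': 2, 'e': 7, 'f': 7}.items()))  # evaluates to [('d', 6), ('b', 2), ('e', 7), ('f', 7)]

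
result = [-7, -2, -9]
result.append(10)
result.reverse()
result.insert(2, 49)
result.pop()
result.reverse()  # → [-2, 49, -9, 10]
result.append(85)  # [-2, 49, -9, 10, 85]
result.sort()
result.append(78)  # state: [-9, -2, 10, 49, 85, 78]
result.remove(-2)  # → [-9, 10, 49, 85, 78]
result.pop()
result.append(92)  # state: [-9, 10, 49, 85, 92]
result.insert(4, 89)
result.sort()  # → [-9, 10, 49, 85, 89, 92]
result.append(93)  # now [-9, 10, 49, 85, 89, 92, 93]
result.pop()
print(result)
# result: [-9, 10, 49, 85, 89, 92]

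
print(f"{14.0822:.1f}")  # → 14.1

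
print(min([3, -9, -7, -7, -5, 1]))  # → -9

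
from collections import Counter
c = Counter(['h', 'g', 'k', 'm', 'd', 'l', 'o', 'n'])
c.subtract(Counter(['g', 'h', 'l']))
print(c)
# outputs Counter({'k': 1, 'm': 1, 'd': 1, 'o': 1, 'n': 1, 'h': 0, 'g': 0, 'l': 0})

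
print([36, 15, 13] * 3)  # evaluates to [36, 15, 13, 36, 15, 13, 36, 15, 13]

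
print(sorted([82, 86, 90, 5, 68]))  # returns [5, 68, 82, 86, 90]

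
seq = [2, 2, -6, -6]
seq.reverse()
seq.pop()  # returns 2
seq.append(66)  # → [-6, -6, 2, 66]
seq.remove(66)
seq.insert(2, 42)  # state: [-6, -6, 42, 2]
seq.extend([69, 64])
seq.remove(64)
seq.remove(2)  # [-6, -6, 42, 69]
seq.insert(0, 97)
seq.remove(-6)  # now [97, -6, 42, 69]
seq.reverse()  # [69, 42, -6, 97]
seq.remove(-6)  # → [69, 42, 97]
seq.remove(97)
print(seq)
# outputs [69, 42]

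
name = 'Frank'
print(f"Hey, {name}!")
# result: Hey, Frank!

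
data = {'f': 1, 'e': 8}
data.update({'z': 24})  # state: {'f': 1, 'e': 8, 'z': 24}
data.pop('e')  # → 8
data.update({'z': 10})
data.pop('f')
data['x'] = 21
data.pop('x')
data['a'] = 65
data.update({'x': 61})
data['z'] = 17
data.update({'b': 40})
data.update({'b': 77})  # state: {'z': 17, 'a': 65, 'x': 61, 'b': 77}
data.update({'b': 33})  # {'z': 17, 'a': 65, 'x': 61, 'b': 33}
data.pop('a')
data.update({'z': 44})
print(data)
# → {'z': 44, 'x': 61, 'b': 33}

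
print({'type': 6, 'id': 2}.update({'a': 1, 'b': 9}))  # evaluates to None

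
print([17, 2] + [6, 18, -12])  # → [17, 2, 6, 18, -12]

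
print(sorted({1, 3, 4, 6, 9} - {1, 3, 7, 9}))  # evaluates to [4, 6]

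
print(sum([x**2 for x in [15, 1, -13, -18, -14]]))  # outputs 915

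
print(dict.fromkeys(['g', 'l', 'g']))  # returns {'g': None, 'l': None}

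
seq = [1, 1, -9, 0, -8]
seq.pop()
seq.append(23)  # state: [1, 1, -9, 0, 23]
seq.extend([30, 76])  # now [1, 1, -9, 0, 23, 30, 76]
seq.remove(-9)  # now [1, 1, 0, 23, 30, 76]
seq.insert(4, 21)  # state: [1, 1, 0, 23, 21, 30, 76]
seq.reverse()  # [76, 30, 21, 23, 0, 1, 1]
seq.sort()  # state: [0, 1, 1, 21, 23, 30, 76]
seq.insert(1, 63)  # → [0, 63, 1, 1, 21, 23, 30, 76]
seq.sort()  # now [0, 1, 1, 21, 23, 30, 63, 76]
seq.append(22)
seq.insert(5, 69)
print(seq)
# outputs [0, 1, 1, 21, 23, 69, 30, 63, 76, 22]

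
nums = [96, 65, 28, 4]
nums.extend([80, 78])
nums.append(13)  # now [96, 65, 28, 4, 80, 78, 13]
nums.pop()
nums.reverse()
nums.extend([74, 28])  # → [78, 80, 4, 28, 65, 96, 74, 28]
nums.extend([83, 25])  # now [78, 80, 4, 28, 65, 96, 74, 28, 83, 25]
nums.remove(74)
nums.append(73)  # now [78, 80, 4, 28, 65, 96, 28, 83, 25, 73]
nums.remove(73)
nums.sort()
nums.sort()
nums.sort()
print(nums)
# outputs [4, 25, 28, 28, 65, 78, 80, 83, 96]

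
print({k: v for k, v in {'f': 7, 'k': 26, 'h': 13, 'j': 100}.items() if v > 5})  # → {'f': 7, 'k': 26, 'h': 13, 'j': 100}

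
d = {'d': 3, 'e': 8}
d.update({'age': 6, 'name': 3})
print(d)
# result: {'d': 3, 'e': 8, 'age': 6, 'name': 3}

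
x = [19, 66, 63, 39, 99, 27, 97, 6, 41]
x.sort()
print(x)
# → [6, 19, 27, 39, 41, 63, 66, 97, 99]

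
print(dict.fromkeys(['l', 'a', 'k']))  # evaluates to {'l': None, 'a': None, 'k': None}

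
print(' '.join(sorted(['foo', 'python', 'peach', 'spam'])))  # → foo peach python spam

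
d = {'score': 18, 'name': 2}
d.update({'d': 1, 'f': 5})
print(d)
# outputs {'score': 18, 'name': 2, 'd': 1, 'f': 5}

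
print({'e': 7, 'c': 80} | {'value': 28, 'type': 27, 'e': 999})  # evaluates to {'e': 999, 'c': 80, 'value': 28, 'type': 27}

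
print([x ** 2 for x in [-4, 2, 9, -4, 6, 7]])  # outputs [16, 4, 81, 16, 36, 49]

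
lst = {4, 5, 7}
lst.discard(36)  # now {4, 5, 7}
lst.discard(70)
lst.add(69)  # {4, 5, 7, 69}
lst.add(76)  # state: {4, 5, 7, 69, 76}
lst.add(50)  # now {4, 5, 7, 50, 69, 76}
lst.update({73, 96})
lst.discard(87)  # {4, 5, 7, 50, 69, 73, 76, 96}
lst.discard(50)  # {4, 5, 7, 69, 73, 76, 96}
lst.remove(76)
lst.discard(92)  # {4, 5, 7, 69, 73, 96}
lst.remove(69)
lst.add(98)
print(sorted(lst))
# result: [4, 5, 7, 73, 96, 98]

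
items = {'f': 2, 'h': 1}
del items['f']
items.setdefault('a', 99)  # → 99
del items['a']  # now {'h': 1}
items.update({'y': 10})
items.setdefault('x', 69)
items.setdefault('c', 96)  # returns 96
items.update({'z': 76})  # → {'h': 1, 'y': 10, 'x': 69, 'c': 96, 'z': 76}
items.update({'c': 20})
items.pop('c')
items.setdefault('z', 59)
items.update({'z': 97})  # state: {'h': 1, 'y': 10, 'x': 69, 'z': 97}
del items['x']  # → {'h': 1, 'y': 10, 'z': 97}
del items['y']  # {'h': 1, 'z': 97}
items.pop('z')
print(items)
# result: {'h': 1}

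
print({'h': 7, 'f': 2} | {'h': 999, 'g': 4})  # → {'h': 999, 'f': 2, 'g': 4}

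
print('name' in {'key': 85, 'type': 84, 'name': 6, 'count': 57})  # True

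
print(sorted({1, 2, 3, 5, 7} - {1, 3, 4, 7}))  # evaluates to [2, 5]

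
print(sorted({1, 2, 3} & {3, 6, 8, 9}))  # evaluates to [3]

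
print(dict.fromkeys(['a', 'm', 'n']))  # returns {'a': None, 'm': None, 'n': None}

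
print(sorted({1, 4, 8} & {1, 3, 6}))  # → [1]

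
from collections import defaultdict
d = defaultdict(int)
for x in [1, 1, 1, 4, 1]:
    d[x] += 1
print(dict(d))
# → {1: 4, 4: 1}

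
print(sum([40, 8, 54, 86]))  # 188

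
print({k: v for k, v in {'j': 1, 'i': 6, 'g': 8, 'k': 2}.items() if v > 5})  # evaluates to {'i': 6, 'g': 8}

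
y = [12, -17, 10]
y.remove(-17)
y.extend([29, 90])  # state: [12, 10, 29, 90]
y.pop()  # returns 90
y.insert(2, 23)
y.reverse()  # [29, 23, 10, 12]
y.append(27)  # [29, 23, 10, 12, 27]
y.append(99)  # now [29, 23, 10, 12, 27, 99]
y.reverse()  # [99, 27, 12, 10, 23, 29]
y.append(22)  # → [99, 27, 12, 10, 23, 29, 22]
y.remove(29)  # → [99, 27, 12, 10, 23, 22]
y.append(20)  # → [99, 27, 12, 10, 23, 22, 20]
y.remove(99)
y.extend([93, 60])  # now [27, 12, 10, 23, 22, 20, 93, 60]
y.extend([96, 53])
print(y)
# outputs [27, 12, 10, 23, 22, 20, 93, 60, 96, 53]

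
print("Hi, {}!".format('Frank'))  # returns Hi, Frank!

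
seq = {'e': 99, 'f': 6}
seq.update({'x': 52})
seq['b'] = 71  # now {'e': 99, 'f': 6, 'x': 52, 'b': 71}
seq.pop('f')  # 6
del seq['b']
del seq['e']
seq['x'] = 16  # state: {'x': 16}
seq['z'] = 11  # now {'x': 16, 'z': 11}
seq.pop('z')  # 11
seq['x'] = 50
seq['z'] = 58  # {'x': 50, 'z': 58}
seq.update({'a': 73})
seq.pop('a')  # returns 73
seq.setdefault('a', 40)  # 40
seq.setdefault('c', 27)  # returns 27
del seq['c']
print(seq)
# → {'x': 50, 'z': 58, 'a': 40}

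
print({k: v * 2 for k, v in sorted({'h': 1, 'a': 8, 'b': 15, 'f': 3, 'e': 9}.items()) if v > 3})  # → {'a': 16, 'b': 30, 'e': 18}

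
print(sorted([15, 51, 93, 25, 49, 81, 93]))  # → [15, 25, 49, 51, 81, 93, 93]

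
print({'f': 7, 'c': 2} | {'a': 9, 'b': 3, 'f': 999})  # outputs {'f': 999, 'c': 2, 'a': 9, 'b': 3}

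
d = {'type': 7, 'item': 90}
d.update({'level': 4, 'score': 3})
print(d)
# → {'type': 7, 'item': 90, 'level': 4, 'score': 3}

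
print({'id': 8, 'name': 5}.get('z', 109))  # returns 109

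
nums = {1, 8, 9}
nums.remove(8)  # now {1, 9}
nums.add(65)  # {1, 9, 65}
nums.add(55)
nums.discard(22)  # {1, 9, 55, 65}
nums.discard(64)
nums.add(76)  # {1, 9, 55, 65, 76}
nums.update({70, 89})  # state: {1, 9, 55, 65, 70, 76, 89}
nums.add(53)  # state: {1, 9, 53, 55, 65, 70, 76, 89}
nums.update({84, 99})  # {1, 9, 53, 55, 65, 70, 76, 84, 89, 99}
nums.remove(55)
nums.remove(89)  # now {1, 9, 53, 65, 70, 76, 84, 99}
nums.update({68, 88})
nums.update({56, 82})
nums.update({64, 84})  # {1, 9, 53, 56, 64, 65, 68, 70, 76, 82, 84, 88, 99}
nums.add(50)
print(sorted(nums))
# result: [1, 9, 50, 53, 56, 64, 65, 68, 70, 76, 82, 84, 88, 99]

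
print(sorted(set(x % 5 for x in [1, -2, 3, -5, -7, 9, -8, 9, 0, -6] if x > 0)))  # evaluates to [1, 3, 4]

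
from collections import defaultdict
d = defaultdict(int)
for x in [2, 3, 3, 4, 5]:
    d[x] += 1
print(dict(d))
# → {2: 1, 3: 2, 4: 1, 5: 1}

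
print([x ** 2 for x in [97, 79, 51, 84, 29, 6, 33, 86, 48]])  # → [9409, 6241, 2601, 7056, 841, 36, 1089, 7396, 2304]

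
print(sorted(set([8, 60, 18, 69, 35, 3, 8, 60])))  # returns [3, 8, 18, 35, 60, 69]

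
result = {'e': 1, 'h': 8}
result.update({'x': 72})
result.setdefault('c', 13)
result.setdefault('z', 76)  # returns 76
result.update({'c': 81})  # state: {'e': 1, 'h': 8, 'x': 72, 'c': 81, 'z': 76}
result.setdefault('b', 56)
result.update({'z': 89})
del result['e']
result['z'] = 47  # {'h': 8, 'x': 72, 'c': 81, 'z': 47, 'b': 56}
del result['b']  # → {'h': 8, 'x': 72, 'c': 81, 'z': 47}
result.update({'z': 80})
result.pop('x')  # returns 72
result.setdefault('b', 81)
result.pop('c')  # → 81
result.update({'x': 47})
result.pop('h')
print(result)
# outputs {'z': 80, 'b': 81, 'x': 47}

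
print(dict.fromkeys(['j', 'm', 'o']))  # {'j': None, 'm': None, 'o': None}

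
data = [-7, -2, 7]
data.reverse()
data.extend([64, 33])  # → [7, -2, -7, 64, 33]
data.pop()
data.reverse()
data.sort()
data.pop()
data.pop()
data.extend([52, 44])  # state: [-7, -2, 52, 44]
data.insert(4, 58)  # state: [-7, -2, 52, 44, 58]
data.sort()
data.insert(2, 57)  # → [-7, -2, 57, 44, 52, 58]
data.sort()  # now [-7, -2, 44, 52, 57, 58]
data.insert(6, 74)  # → [-7, -2, 44, 52, 57, 58, 74]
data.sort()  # [-7, -2, 44, 52, 57, 58, 74]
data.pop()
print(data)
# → [-7, -2, 44, 52, 57, 58]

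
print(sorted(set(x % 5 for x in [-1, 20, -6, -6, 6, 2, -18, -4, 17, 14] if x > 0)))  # [0, 1, 2, 4]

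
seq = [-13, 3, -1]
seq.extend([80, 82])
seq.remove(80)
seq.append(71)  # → [-13, 3, -1, 82, 71]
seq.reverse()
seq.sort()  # [-13, -1, 3, 71, 82]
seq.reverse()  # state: [82, 71, 3, -1, -13]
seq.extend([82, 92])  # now [82, 71, 3, -1, -13, 82, 92]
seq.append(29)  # [82, 71, 3, -1, -13, 82, 92, 29]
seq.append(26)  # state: [82, 71, 3, -1, -13, 82, 92, 29, 26]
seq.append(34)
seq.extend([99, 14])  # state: [82, 71, 3, -1, -13, 82, 92, 29, 26, 34, 99, 14]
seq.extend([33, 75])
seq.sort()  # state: [-13, -1, 3, 14, 26, 29, 33, 34, 71, 75, 82, 82, 92, 99]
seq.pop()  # 99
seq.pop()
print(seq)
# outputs [-13, -1, 3, 14, 26, 29, 33, 34, 71, 75, 82, 82]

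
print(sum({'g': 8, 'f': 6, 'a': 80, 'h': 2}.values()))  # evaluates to 96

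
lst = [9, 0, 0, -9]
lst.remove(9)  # [0, 0, -9]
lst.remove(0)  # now [0, -9]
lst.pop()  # -9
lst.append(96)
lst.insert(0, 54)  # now [54, 0, 96]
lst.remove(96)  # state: [54, 0]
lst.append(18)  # [54, 0, 18]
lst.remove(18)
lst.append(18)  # [54, 0, 18]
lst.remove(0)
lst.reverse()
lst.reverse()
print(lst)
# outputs [54, 18]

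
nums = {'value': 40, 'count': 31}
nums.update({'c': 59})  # {'value': 40, 'count': 31, 'c': 59}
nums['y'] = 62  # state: {'value': 40, 'count': 31, 'c': 59, 'y': 62}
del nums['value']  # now {'count': 31, 'c': 59, 'y': 62}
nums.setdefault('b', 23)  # 23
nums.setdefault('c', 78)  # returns 59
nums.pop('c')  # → 59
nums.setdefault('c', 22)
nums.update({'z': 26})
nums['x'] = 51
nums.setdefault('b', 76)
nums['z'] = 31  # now {'count': 31, 'y': 62, 'b': 23, 'c': 22, 'z': 31, 'x': 51}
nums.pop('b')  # 23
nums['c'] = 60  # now {'count': 31, 'y': 62, 'c': 60, 'z': 31, 'x': 51}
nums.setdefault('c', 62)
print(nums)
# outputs {'count': 31, 'y': 62, 'c': 60, 'z': 31, 'x': 51}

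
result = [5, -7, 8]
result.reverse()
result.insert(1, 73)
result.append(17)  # [8, 73, -7, 5, 17]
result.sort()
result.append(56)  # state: [-7, 5, 8, 17, 73, 56]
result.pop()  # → 56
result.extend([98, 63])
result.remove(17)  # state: [-7, 5, 8, 73, 98, 63]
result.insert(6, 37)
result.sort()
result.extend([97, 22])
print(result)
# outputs [-7, 5, 8, 37, 63, 73, 98, 97, 22]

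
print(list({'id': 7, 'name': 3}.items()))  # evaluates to [('id', 7), ('name', 3)]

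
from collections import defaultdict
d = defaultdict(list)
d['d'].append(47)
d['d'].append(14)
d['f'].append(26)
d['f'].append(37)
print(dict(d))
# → {'d': [47, 14], 'f': [26, 37]}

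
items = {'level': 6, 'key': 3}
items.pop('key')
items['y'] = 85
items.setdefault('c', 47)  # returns 47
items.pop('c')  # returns 47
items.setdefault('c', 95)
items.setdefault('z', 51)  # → 51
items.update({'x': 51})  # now {'level': 6, 'y': 85, 'c': 95, 'z': 51, 'x': 51}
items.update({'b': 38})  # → {'level': 6, 'y': 85, 'c': 95, 'z': 51, 'x': 51, 'b': 38}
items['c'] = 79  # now {'level': 6, 'y': 85, 'c': 79, 'z': 51, 'x': 51, 'b': 38}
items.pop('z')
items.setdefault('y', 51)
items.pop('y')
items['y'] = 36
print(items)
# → {'level': 6, 'c': 79, 'x': 51, 'b': 38, 'y': 36}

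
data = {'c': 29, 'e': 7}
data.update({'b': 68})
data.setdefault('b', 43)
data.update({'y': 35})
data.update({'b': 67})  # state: {'c': 29, 'e': 7, 'b': 67, 'y': 35}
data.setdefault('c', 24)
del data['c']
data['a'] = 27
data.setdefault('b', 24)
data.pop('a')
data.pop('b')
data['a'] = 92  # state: {'e': 7, 'y': 35, 'a': 92}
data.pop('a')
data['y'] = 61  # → {'e': 7, 'y': 61}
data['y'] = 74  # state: {'e': 7, 'y': 74}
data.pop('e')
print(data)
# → {'y': 74}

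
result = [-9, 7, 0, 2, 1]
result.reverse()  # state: [1, 2, 0, 7, -9]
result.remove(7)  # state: [1, 2, 0, -9]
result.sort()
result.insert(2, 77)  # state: [-9, 0, 77, 1, 2]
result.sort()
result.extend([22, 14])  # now [-9, 0, 1, 2, 77, 22, 14]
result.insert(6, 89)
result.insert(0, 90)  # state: [90, -9, 0, 1, 2, 77, 22, 89, 14]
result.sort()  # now [-9, 0, 1, 2, 14, 22, 77, 89, 90]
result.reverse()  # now [90, 89, 77, 22, 14, 2, 1, 0, -9]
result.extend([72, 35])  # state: [90, 89, 77, 22, 14, 2, 1, 0, -9, 72, 35]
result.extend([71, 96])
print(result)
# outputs [90, 89, 77, 22, 14, 2, 1, 0, -9, 72, 35, 71, 96]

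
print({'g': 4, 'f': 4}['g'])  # 4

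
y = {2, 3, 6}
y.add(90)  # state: {2, 3, 6, 90}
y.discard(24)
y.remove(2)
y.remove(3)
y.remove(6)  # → {90}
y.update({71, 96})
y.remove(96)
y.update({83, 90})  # {71, 83, 90}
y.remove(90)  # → {71, 83}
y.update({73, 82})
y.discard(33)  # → {71, 73, 82, 83}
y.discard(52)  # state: {71, 73, 82, 83}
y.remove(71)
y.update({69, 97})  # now {69, 73, 82, 83, 97}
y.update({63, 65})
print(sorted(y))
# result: [63, 65, 69, 73, 82, 83, 97]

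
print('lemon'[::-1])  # nomel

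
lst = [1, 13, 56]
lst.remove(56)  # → [1, 13]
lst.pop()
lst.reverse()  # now [1]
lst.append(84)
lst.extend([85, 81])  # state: [1, 84, 85, 81]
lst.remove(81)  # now [1, 84, 85]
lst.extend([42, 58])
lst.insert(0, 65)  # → [65, 1, 84, 85, 42, 58]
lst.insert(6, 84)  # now [65, 1, 84, 85, 42, 58, 84]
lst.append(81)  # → [65, 1, 84, 85, 42, 58, 84, 81]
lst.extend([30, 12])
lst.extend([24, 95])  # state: [65, 1, 84, 85, 42, 58, 84, 81, 30, 12, 24, 95]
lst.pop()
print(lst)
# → [65, 1, 84, 85, 42, 58, 84, 81, 30, 12, 24]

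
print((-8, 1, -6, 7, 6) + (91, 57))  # (-8, 1, -6, 7, 6, 91, 57)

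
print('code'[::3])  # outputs ce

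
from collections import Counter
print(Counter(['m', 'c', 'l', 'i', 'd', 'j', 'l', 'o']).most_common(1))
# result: [('l', 2)]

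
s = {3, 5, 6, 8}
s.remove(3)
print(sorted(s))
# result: [5, 6, 8]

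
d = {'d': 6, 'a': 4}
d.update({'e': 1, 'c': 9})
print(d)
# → {'d': 6, 'a': 4, 'e': 1, 'c': 9}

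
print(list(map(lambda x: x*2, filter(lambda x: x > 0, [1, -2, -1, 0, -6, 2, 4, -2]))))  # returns [2, 4, 8]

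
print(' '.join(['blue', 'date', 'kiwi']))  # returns blue date kiwi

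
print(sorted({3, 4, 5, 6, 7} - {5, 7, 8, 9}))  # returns [3, 4, 6]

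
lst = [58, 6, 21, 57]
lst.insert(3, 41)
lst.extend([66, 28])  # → [58, 6, 21, 41, 57, 66, 28]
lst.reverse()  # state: [28, 66, 57, 41, 21, 6, 58]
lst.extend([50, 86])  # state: [28, 66, 57, 41, 21, 6, 58, 50, 86]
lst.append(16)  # [28, 66, 57, 41, 21, 6, 58, 50, 86, 16]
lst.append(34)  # [28, 66, 57, 41, 21, 6, 58, 50, 86, 16, 34]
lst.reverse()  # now [34, 16, 86, 50, 58, 6, 21, 41, 57, 66, 28]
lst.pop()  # 28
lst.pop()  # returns 66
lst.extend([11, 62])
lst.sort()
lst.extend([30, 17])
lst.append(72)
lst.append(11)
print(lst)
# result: [6, 11, 16, 21, 34, 41, 50, 57, 58, 62, 86, 30, 17, 72, 11]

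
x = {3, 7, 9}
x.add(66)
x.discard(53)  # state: {3, 7, 9, 66}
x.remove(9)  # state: {3, 7, 66}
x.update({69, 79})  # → {3, 7, 66, 69, 79}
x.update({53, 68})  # {3, 7, 53, 66, 68, 69, 79}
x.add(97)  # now {3, 7, 53, 66, 68, 69, 79, 97}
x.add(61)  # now {3, 7, 53, 61, 66, 68, 69, 79, 97}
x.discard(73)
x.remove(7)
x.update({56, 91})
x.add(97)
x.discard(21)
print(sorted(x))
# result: [3, 53, 56, 61, 66, 68, 69, 79, 91, 97]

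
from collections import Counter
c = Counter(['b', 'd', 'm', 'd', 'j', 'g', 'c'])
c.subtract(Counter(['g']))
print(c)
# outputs Counter({'d': 2, 'b': 1, 'm': 1, 'j': 1, 'c': 1, 'g': 0})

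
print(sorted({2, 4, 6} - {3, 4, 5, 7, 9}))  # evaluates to [2, 6]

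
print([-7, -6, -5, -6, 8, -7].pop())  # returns -7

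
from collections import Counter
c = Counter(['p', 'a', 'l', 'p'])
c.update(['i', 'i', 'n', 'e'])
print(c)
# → Counter({'p': 2, 'i': 2, 'a': 1, 'l': 1, 'n': 1, 'e': 1})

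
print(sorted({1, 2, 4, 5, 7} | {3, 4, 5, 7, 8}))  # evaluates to [1, 2, 3, 4, 5, 7, 8]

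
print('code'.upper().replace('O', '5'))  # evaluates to C5DE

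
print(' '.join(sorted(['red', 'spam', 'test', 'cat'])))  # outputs cat red spam test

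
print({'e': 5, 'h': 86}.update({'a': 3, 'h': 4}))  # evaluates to None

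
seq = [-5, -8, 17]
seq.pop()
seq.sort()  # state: [-8, -5]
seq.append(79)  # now [-8, -5, 79]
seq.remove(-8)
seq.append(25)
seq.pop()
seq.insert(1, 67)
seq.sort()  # [-5, 67, 79]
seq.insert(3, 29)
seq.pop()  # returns 29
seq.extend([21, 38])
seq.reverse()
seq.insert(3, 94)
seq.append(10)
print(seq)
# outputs [38, 21, 79, 94, 67, -5, 10]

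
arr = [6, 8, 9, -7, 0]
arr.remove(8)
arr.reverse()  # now [0, -7, 9, 6]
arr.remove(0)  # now [-7, 9, 6]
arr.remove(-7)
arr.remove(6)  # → [9]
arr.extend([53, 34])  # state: [9, 53, 34]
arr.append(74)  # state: [9, 53, 34, 74]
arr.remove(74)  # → [9, 53, 34]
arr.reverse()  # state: [34, 53, 9]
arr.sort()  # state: [9, 34, 53]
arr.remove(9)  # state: [34, 53]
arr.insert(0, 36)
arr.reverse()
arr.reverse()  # [36, 34, 53]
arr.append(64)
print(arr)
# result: [36, 34, 53, 64]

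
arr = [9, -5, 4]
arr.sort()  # [-5, 4, 9]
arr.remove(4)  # [-5, 9]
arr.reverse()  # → [9, -5]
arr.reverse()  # [-5, 9]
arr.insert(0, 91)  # [91, -5, 9]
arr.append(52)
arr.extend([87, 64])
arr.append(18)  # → [91, -5, 9, 52, 87, 64, 18]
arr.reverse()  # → [18, 64, 87, 52, 9, -5, 91]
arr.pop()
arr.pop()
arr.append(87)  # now [18, 64, 87, 52, 9, 87]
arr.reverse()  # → [87, 9, 52, 87, 64, 18]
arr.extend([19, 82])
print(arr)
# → [87, 9, 52, 87, 64, 18, 19, 82]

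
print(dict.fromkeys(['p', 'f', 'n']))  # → {'p': None, 'f': None, 'n': None}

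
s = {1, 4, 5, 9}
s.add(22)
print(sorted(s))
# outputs [1, 4, 5, 9, 22]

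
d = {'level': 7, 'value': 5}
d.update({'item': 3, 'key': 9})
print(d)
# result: {'level': 7, 'value': 5, 'item': 3, 'key': 9}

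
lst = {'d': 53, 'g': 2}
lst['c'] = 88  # {'d': 53, 'g': 2, 'c': 88}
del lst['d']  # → {'g': 2, 'c': 88}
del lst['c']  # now {'g': 2}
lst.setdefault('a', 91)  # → 91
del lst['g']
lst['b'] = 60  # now {'a': 91, 'b': 60}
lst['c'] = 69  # {'a': 91, 'b': 60, 'c': 69}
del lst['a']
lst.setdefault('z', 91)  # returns 91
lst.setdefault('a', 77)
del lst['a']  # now {'b': 60, 'c': 69, 'z': 91}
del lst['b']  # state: {'c': 69, 'z': 91}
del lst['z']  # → {'c': 69}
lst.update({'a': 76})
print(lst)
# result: {'c': 69, 'a': 76}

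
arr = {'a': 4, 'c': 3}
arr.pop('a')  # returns 4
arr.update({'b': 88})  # {'c': 3, 'b': 88}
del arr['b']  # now {'c': 3}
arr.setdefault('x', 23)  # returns 23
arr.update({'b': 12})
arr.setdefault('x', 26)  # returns 23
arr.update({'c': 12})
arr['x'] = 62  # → {'c': 12, 'x': 62, 'b': 12}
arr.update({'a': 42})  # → {'c': 12, 'x': 62, 'b': 12, 'a': 42}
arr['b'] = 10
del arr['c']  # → {'x': 62, 'b': 10, 'a': 42}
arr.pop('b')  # 10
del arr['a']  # {'x': 62}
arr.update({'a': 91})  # {'x': 62, 'a': 91}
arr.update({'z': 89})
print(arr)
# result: {'x': 62, 'a': 91, 'z': 89}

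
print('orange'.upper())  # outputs ORANGE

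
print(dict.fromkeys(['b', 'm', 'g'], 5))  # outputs {'b': 5, 'm': 5, 'g': 5}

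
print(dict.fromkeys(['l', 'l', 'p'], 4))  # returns {'l': 4, 'p': 4}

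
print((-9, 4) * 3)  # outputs (-9, 4, -9, 4, -9, 4)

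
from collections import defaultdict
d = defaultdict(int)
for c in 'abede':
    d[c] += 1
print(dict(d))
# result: {'a': 1, 'b': 1, 'e': 2, 'd': 1}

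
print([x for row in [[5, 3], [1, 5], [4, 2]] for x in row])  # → [5, 3, 1, 5, 4, 2]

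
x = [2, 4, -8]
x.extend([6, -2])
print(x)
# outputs [2, 4, -8, 6, -2]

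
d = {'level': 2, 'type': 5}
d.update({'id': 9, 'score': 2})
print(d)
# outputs {'level': 2, 'type': 5, 'id': 9, 'score': 2}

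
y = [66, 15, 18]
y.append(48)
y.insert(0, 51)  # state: [51, 66, 15, 18, 48]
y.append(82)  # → [51, 66, 15, 18, 48, 82]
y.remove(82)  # [51, 66, 15, 18, 48]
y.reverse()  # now [48, 18, 15, 66, 51]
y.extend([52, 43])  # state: [48, 18, 15, 66, 51, 52, 43]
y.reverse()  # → [43, 52, 51, 66, 15, 18, 48]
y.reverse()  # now [48, 18, 15, 66, 51, 52, 43]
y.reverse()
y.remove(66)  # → [43, 52, 51, 15, 18, 48]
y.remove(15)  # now [43, 52, 51, 18, 48]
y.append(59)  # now [43, 52, 51, 18, 48, 59]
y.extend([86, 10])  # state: [43, 52, 51, 18, 48, 59, 86, 10]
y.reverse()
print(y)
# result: [10, 86, 59, 48, 18, 51, 52, 43]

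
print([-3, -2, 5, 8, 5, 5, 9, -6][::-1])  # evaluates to [-6, 9, 5, 5, 8, 5, -2, -3]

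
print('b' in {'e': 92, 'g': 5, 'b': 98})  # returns True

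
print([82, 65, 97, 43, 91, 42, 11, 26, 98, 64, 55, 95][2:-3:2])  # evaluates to [97, 91, 11, 98]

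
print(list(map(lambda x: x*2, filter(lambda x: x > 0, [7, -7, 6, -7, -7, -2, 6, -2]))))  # [14, 12, 12]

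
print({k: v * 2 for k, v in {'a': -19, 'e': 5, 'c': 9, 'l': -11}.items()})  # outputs {'a': -38, 'e': 10, 'c': 18, 'l': -22}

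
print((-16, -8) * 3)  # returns (-16, -8, -16, -8, -16, -8)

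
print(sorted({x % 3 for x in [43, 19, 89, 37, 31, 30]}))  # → [0, 1, 2]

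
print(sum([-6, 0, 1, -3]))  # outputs -8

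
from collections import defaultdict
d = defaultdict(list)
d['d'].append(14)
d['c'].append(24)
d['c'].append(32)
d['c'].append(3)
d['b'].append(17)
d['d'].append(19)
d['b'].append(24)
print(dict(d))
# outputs {'d': [14, 19], 'c': [24, 32, 3], 'b': [17, 24]}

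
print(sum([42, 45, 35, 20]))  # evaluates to 142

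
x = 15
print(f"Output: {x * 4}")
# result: Output: 60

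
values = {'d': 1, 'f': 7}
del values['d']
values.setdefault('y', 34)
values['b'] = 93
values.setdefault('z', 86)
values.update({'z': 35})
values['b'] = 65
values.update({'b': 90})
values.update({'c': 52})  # {'f': 7, 'y': 34, 'b': 90, 'z': 35, 'c': 52}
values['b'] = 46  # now {'f': 7, 'y': 34, 'b': 46, 'z': 35, 'c': 52}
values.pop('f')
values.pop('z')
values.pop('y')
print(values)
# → {'b': 46, 'c': 52}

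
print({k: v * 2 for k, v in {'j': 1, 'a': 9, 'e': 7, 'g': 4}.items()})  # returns {'j': 2, 'a': 18, 'e': 14, 'g': 8}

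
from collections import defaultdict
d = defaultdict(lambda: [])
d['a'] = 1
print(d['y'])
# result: []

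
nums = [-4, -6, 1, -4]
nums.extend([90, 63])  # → [-4, -6, 1, -4, 90, 63]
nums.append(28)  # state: [-4, -6, 1, -4, 90, 63, 28]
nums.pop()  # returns 28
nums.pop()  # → 63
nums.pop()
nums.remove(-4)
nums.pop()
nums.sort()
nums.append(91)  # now [-6, 1, 91]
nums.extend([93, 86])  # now [-6, 1, 91, 93, 86]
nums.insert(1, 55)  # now [-6, 55, 1, 91, 93, 86]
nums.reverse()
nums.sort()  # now [-6, 1, 55, 86, 91, 93]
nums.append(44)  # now [-6, 1, 55, 86, 91, 93, 44]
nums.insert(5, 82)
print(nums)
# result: [-6, 1, 55, 86, 91, 82, 93, 44]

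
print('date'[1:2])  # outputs a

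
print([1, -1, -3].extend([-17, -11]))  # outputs None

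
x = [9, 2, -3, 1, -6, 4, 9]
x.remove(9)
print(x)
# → [2, -3, 1, -6, 4, 9]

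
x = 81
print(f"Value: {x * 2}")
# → Value: 162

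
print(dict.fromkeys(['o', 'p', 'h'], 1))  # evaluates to {'o': 1, 'p': 1, 'h': 1}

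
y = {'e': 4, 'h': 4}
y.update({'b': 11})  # {'e': 4, 'h': 4, 'b': 11}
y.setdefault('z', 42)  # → 42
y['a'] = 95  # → {'e': 4, 'h': 4, 'b': 11, 'z': 42, 'a': 95}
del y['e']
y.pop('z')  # 42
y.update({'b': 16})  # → {'h': 4, 'b': 16, 'a': 95}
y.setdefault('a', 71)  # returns 95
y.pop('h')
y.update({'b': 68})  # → {'b': 68, 'a': 95}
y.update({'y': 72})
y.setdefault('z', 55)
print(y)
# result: {'b': 68, 'a': 95, 'y': 72, 'z': 55}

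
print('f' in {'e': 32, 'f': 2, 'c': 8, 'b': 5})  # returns True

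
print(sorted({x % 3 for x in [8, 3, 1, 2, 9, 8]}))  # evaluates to [0, 1, 2]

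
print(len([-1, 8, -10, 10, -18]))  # 5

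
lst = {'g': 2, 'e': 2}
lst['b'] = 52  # {'g': 2, 'e': 2, 'b': 52}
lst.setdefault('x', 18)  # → 18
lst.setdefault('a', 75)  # 75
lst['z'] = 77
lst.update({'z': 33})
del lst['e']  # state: {'g': 2, 'b': 52, 'x': 18, 'a': 75, 'z': 33}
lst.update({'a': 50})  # {'g': 2, 'b': 52, 'x': 18, 'a': 50, 'z': 33}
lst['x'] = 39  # {'g': 2, 'b': 52, 'x': 39, 'a': 50, 'z': 33}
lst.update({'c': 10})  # {'g': 2, 'b': 52, 'x': 39, 'a': 50, 'z': 33, 'c': 10}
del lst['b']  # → {'g': 2, 'x': 39, 'a': 50, 'z': 33, 'c': 10}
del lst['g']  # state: {'x': 39, 'a': 50, 'z': 33, 'c': 10}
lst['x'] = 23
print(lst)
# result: {'x': 23, 'a': 50, 'z': 33, 'c': 10}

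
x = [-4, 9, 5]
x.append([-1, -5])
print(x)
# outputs [-4, 9, 5, [-1, -5]]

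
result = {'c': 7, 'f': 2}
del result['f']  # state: {'c': 7}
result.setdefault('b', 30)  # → 30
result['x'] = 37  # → {'c': 7, 'b': 30, 'x': 37}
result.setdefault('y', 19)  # 19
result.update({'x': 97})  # {'c': 7, 'b': 30, 'x': 97, 'y': 19}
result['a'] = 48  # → {'c': 7, 'b': 30, 'x': 97, 'y': 19, 'a': 48}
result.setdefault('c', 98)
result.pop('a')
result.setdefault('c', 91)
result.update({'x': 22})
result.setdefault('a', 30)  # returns 30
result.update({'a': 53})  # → {'c': 7, 'b': 30, 'x': 22, 'y': 19, 'a': 53}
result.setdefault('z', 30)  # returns 30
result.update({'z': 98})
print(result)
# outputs {'c': 7, 'b': 30, 'x': 22, 'y': 19, 'a': 53, 'z': 98}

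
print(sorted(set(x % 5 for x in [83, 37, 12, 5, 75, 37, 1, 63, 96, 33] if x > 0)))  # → [0, 1, 2, 3]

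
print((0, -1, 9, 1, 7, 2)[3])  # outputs 1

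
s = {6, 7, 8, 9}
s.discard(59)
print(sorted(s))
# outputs [6, 7, 8, 9]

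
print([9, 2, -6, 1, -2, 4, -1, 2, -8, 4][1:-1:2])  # [2, 1, 4, 2]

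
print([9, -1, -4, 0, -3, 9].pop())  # 9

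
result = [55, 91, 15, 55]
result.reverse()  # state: [55, 15, 91, 55]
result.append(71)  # [55, 15, 91, 55, 71]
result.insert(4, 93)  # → [55, 15, 91, 55, 93, 71]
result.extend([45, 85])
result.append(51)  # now [55, 15, 91, 55, 93, 71, 45, 85, 51]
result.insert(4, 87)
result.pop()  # 51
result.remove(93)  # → [55, 15, 91, 55, 87, 71, 45, 85]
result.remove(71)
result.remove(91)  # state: [55, 15, 55, 87, 45, 85]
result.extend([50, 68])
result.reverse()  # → [68, 50, 85, 45, 87, 55, 15, 55]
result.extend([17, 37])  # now [68, 50, 85, 45, 87, 55, 15, 55, 17, 37]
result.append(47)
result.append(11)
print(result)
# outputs [68, 50, 85, 45, 87, 55, 15, 55, 17, 37, 47, 11]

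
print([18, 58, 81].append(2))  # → None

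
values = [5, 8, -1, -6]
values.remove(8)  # [5, -1, -6]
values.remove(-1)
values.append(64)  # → [5, -6, 64]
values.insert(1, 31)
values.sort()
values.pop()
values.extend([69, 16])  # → [-6, 5, 31, 69, 16]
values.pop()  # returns 16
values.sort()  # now [-6, 5, 31, 69]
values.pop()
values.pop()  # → 31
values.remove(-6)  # [5]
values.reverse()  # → [5]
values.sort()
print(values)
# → [5]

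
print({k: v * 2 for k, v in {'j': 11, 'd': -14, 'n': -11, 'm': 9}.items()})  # {'j': 22, 'd': -28, 'n': -22, 'm': 18}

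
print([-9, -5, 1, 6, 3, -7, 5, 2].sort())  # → None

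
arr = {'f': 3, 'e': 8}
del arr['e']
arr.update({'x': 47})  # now {'f': 3, 'x': 47}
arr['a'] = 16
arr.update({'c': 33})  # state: {'f': 3, 'x': 47, 'a': 16, 'c': 33}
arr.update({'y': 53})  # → {'f': 3, 'x': 47, 'a': 16, 'c': 33, 'y': 53}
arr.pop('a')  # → 16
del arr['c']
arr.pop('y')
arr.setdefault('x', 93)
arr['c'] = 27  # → {'f': 3, 'x': 47, 'c': 27}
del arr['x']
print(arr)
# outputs {'f': 3, 'c': 27}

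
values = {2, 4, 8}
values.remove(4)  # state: {2, 8}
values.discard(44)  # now {2, 8}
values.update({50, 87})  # {2, 8, 50, 87}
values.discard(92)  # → {2, 8, 50, 87}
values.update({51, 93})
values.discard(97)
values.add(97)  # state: {2, 8, 50, 51, 87, 93, 97}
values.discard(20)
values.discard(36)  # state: {2, 8, 50, 51, 87, 93, 97}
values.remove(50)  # {2, 8, 51, 87, 93, 97}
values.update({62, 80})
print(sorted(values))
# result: [2, 8, 51, 62, 80, 87, 93, 97]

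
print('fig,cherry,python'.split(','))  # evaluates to ['fig', 'cherry', 'python']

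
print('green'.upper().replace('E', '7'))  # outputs GR77N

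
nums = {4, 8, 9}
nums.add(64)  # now {4, 8, 9, 64}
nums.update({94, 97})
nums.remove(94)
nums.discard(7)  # {4, 8, 9, 64, 97}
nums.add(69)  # {4, 8, 9, 64, 69, 97}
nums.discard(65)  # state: {4, 8, 9, 64, 69, 97}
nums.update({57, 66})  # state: {4, 8, 9, 57, 64, 66, 69, 97}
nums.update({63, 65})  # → {4, 8, 9, 57, 63, 64, 65, 66, 69, 97}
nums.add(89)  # {4, 8, 9, 57, 63, 64, 65, 66, 69, 89, 97}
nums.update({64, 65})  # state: {4, 8, 9, 57, 63, 64, 65, 66, 69, 89, 97}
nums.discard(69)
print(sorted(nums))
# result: [4, 8, 9, 57, 63, 64, 65, 66, 89, 97]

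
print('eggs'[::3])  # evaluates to es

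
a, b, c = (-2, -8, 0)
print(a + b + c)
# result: -10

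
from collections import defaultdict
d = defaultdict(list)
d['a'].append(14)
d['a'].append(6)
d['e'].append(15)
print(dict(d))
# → {'a': [14, 6], 'e': [15]}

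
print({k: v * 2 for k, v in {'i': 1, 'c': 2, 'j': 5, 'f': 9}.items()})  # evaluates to {'i': 2, 'c': 4, 'j': 10, 'f': 18}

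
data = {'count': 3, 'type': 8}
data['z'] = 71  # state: {'count': 3, 'type': 8, 'z': 71}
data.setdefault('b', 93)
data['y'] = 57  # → {'count': 3, 'type': 8, 'z': 71, 'b': 93, 'y': 57}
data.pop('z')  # 71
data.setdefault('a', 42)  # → 42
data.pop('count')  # 3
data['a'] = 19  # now {'type': 8, 'b': 93, 'y': 57, 'a': 19}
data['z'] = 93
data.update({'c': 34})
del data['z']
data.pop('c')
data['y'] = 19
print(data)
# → {'type': 8, 'b': 93, 'y': 19, 'a': 19}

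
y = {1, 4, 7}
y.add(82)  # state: {1, 4, 7, 82}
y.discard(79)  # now {1, 4, 7, 82}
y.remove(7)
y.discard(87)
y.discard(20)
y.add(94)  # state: {1, 4, 82, 94}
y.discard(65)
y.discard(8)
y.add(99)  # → {1, 4, 82, 94, 99}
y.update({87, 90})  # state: {1, 4, 82, 87, 90, 94, 99}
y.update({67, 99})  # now {1, 4, 67, 82, 87, 90, 94, 99}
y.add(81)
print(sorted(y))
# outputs [1, 4, 67, 81, 82, 87, 90, 94, 99]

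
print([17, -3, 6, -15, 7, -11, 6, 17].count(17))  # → 2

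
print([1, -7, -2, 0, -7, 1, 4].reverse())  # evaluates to None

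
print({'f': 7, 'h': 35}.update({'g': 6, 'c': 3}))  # None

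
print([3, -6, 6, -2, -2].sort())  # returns None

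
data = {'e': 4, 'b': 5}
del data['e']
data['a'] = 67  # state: {'b': 5, 'a': 67}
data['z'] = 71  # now {'b': 5, 'a': 67, 'z': 71}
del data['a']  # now {'b': 5, 'z': 71}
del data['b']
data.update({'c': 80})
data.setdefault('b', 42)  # 42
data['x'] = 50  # {'z': 71, 'c': 80, 'b': 42, 'x': 50}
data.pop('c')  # 80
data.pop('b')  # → 42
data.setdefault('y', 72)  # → 72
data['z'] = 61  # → {'z': 61, 'x': 50, 'y': 72}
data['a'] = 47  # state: {'z': 61, 'x': 50, 'y': 72, 'a': 47}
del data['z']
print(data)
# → {'x': 50, 'y': 72, 'a': 47}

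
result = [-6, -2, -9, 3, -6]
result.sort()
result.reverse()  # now [3, -2, -6, -6, -9]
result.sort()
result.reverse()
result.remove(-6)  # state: [3, -2, -6, -9]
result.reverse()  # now [-9, -6, -2, 3]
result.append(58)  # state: [-9, -6, -2, 3, 58]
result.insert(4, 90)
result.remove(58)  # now [-9, -6, -2, 3, 90]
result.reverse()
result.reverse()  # [-9, -6, -2, 3, 90]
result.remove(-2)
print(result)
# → [-9, -6, 3, 90]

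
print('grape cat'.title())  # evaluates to Grape Cat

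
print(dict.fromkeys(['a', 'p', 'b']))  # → {'a': None, 'p': None, 'b': None}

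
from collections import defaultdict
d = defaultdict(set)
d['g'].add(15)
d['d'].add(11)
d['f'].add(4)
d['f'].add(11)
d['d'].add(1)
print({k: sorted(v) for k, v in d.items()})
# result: {'g': [15], 'd': [1, 11], 'f': [4, 11]}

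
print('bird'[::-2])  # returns di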